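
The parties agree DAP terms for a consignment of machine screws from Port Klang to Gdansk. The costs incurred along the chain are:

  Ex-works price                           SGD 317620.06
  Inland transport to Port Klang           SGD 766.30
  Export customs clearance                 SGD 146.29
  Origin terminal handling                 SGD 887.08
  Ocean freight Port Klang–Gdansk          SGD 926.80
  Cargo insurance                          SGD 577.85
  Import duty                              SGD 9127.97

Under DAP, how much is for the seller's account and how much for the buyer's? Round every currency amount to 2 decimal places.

DAP: the seller bears all costs to the named destination except import duty and clearance.
Seller's account: goods 317620.06 + inland to port 766.30 + export clearance 146.29 + origin terminal 887.08 + freight 926.80 + insurance 577.85 = 320924.38
Buyer's account: duty 9127.97 = 9127.97

Seller: SGD 320924.38; buyer: SGD 9127.97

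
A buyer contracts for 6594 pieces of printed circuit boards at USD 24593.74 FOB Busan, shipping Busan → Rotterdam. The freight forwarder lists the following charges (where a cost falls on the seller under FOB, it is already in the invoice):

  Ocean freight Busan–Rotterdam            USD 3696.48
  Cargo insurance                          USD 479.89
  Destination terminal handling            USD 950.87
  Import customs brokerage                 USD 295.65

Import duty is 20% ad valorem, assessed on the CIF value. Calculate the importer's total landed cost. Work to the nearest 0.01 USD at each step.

FOB: the seller bears costs until goods are on board at the origin port; the buyer bears freight, insurance and all costs thereafter.
CIF value = FOB price + freight + insurance = 24593.74 + 3696.48 + 479.89 = 28770.11
Import duty = 28770.11 × 20% = 5754.02
Buyer bears: freight 3696.48 + insurance 479.89 + destination terminal 950.87 + brokerage 295.65 + duty 5754.02 = 11176.91
Landed cost = invoice 24593.74 + 11176.91 = 35770.65

Total landed cost: USD 35770.65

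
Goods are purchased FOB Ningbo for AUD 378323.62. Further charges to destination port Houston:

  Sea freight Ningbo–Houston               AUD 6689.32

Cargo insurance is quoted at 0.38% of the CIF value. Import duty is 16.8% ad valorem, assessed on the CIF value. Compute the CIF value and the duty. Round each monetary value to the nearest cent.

CIF value: AUD 386481.57; import duty: AUD 64928.90

Let C be the CIF value. C = FOB price + freight + 0.38% × C
C − 0.38% × C = 378323.62 + 6689.32
0.9962 × C = 385012.94
C = 385012.94 / 0.9962 = 386481.57
Insurance premium = 0.38% × 386481.57 = 1468.63
Import duty = 386481.57 × 16.8% = 64928.90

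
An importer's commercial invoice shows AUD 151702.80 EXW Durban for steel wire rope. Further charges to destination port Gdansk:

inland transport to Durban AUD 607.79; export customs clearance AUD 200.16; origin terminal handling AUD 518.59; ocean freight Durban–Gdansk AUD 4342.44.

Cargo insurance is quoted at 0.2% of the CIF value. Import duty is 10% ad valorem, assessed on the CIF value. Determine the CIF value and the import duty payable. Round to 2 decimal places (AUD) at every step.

Let C be the CIF value. C = EXW price + pre-shipment costs + freight + 0.2% × C
C − 0.2% × C = 151702.80 + 607.79 + 200.16 + 518.59 + 4342.44
0.998 × C = 157371.78
C = 157371.78 / 0.998 = 157687.15
Insurance premium = 0.2% × 157687.15 = 315.37
Import duty = 157687.15 × 10% = 15768.72

CIF value: AUD 157687.15; import duty: AUD 15768.72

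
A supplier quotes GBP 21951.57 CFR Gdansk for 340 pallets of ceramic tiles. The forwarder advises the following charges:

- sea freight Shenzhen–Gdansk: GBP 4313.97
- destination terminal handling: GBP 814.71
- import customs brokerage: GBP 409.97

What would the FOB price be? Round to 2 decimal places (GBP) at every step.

Not relevant to the conversion: brokerage, destination terminal — on the buyer under both terms; not part of either seller's price.
From CFR to FOB, the seller no longer bears: freight.
FOB price = 21951.57 − 4313.97 = 17637.60

FOB price: GBP 17637.60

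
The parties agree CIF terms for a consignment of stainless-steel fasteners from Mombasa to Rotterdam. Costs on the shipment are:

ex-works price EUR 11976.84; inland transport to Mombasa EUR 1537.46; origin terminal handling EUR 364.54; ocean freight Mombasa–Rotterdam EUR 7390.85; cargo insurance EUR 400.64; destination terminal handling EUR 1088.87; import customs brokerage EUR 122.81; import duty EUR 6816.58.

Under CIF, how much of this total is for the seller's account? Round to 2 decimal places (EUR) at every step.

Seller's account: EUR 21670.33

CIF: the seller pays costs through ocean freight and marine insurance to the destination port.
Seller's account: goods 11976.84 + inland to port 1537.46 + origin terminal 364.54 + freight 7390.85 + insurance 400.64 = 21670.33
Buyer's account: destination terminal 1088.87 + brokerage 122.81 + duty 6816.58 = 8028.26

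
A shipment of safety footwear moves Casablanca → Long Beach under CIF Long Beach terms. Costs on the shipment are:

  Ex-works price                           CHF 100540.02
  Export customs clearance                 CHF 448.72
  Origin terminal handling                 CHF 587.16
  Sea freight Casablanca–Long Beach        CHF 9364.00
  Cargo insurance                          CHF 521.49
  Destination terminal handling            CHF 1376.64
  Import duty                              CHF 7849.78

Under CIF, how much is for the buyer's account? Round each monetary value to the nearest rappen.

Buyer's account: CHF 9226.42

CIF: the seller pays costs through ocean freight and marine insurance to the destination port.
Seller's account: goods 100540.02 + export clearance 448.72 + origin terminal 587.16 + freight 9364.00 + insurance 521.49 = 111461.39
Buyer's account: destination terminal 1376.64 + duty 7849.78 = 9226.42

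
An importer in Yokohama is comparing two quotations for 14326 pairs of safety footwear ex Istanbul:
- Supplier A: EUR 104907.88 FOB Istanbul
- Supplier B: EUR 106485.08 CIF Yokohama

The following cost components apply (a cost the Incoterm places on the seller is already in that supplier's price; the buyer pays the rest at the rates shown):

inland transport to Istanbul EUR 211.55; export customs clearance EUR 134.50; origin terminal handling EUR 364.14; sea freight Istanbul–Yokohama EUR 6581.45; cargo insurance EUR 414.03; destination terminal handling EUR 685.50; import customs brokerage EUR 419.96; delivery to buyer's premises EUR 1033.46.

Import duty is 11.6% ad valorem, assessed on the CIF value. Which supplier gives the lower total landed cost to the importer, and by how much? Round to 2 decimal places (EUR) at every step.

Supplier B is cheaper by EUR 6046.80

Supplier A (FOB):
CIF value = FOB price + freight + insurance = 104907.88 + 6581.45 + 414.03 = 111903.36
Import duty = 111903.36 × 11.6% = 12980.79
Buyer bears (A): 6581.45 + 414.03 + 685.50 + 419.96 + 1033.46 = 9134.40
Landed cost (A) = invoice 104907.88 + 9134.40 + duty 12980.79 = 127023.07
Supplier B (CIF):
The CIF price already equals the CIF value: 106485.08
Import duty = 106485.08 × 11.6% = 12352.27
Buyer bears (B): 685.50 + 419.96 + 1033.46 = 2138.92
Landed cost (B) = invoice 106485.08 + 2138.92 + duty 12352.27 = 120976.27
Difference = |127023.07 − 120976.27| = 6046.80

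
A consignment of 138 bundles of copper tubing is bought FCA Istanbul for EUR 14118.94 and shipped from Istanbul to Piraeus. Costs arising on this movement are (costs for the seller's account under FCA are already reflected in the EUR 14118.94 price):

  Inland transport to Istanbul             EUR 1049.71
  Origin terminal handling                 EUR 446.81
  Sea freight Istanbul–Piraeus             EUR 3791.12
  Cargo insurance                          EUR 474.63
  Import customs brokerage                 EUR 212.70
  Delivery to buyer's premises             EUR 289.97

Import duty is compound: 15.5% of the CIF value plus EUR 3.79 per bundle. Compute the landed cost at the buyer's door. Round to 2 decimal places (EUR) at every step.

FCA: the seller delivers export-cleared goods to the carrier; the buyer bears costs from that point.
Already in the invoice (seller's account under FCA): inland to port — exclude.
CIF value = FCA price + origin terminal + freight + insurance = 14118.94 + 446.81 + 3791.12 + 474.63 = 18831.50
Ad valorem component: 18831.50 × 15.5% = 2918.88
Specific component: 138 × 3.79 = 523.02
Import duty = 2918.88 + 523.02 = 3441.90
Buyer bears: origin terminal 446.81 + freight 3791.12 + insurance 474.63 + brokerage 212.70 + delivery 289.97 + duty 3441.90 = 8657.13
Landed cost = invoice 14118.94 + 8657.13 = 22776.07

Total landed cost: EUR 22776.07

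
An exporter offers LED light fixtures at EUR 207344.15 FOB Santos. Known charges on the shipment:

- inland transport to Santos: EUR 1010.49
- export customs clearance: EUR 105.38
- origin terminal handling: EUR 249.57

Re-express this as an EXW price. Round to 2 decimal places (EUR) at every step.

EXW price: EUR 205978.71

From FOB to EXW, the seller no longer bears: inland to port, export clearance, origin terminal.
EXW price = 207344.15 − 1010.49 − 105.38 − 249.57 = 205978.71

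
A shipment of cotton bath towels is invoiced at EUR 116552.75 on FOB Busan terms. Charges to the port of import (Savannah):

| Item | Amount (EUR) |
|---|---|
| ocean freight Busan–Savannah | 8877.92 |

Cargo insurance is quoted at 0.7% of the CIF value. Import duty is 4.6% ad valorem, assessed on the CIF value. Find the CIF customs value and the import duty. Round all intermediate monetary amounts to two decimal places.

Let C be the CIF value. C = FOB price + freight + 0.7% × C
C − 0.7% × C = 116552.75 + 8877.92
0.993 × C = 125430.67
C = 125430.67 / 0.993 = 126314.87
Insurance premium = 0.7% × 126314.87 = 884.20
Import duty = 126314.87 × 4.6% = 5810.48

CIF value: EUR 126314.87; import duty: EUR 5810.48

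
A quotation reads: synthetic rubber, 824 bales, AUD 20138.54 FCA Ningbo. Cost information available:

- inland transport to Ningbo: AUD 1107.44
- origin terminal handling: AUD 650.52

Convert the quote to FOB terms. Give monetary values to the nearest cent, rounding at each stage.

Not relevant to the conversion: inland to port — on the seller under both FCA and FOB; already in the FCA price and stays in the FOB price.
From FCA to FOB, the seller additionally bears: origin terminal.
FOB price = 20138.54 + 650.52 = 20789.06

FOB price: AUD 20789.06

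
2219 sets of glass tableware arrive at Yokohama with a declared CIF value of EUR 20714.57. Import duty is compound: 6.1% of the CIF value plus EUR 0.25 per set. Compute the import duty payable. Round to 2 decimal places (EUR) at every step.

Import duty: EUR 1818.34

Ad valorem component: 20714.57 × 6.1% = 1263.59
Specific component: 2219 × 0.25 = 554.75
Import duty = 1263.59 + 554.75 = 1818.34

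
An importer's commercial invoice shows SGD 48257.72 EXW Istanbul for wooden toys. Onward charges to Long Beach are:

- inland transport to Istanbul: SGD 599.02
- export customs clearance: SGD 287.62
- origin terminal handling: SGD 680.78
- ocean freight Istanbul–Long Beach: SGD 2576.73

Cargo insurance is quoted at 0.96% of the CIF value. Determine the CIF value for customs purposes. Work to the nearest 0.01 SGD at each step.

Let C be the CIF value. C = EXW price + pre-shipment costs + freight + 0.96% × C
C − 0.96% × C = 48257.72 + 599.02 + 287.62 + 680.78 + 2576.73
0.9904 × C = 52401.87
C = 52401.87 / 0.9904 = 52909.80
Insurance premium = 0.96% × 52909.80 = 507.93

CIF value: SGD 52909.80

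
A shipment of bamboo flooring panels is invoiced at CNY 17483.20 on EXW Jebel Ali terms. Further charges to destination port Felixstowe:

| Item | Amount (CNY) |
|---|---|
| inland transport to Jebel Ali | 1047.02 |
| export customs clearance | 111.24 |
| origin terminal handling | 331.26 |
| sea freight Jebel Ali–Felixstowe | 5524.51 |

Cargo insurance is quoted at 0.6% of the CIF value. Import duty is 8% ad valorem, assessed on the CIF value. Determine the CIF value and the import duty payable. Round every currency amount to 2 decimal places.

CIF value: CNY 24645.10; import duty: CNY 1971.61

Let C be the CIF value. C = EXW price + pre-shipment costs + freight + 0.6% × C
C − 0.6% × C = 17483.20 + 1047.02 + 111.24 + 331.26 + 5524.51
0.994 × C = 24497.23
C = 24497.23 / 0.994 = 24645.10
Insurance premium = 0.6% × 24645.10 = 147.87
Import duty = 24645.10 × 8% = 1971.61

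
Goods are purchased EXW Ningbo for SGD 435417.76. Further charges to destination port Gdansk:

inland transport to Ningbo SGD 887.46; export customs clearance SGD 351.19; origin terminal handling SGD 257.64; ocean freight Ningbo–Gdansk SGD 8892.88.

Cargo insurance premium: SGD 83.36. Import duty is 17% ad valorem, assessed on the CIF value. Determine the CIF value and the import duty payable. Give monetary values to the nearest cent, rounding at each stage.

CIF = EXW price + pre-shipment costs + freight + insurance
CIF = 435417.76 + 887.46 + 351.19 + 257.64 + 8892.88 + 83.36 = 445890.29
Import duty = 445890.29 × 17% = 75801.35

CIF value: SGD 445890.29; import duty: SGD 75801.35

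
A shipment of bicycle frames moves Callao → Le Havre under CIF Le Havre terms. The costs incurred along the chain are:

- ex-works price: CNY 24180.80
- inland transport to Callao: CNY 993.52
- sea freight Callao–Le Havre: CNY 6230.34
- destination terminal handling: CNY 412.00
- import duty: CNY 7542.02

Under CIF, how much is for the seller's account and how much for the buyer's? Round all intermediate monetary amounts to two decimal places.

Seller: CNY 31404.66; buyer: CNY 7954.02

CIF: the seller pays costs through ocean freight and marine insurance to the destination port.
Seller's account: goods 24180.80 + inland to port 993.52 + freight 6230.34 = 31404.66
Buyer's account: destination terminal 412.00 + duty 7542.02 = 7954.02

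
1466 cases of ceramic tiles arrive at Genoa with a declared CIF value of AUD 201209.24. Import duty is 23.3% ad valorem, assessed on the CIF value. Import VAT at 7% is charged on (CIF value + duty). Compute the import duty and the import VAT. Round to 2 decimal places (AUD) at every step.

Import duty: AUD 46881.75; import VAT: AUD 17366.37

Import duty = 201209.24 × 23.3% = 46881.75
VAT base = CIF + duty = 201209.24 + 46881.75 = 248090.99
Import VAT = 248090.99 × 7% = 17366.37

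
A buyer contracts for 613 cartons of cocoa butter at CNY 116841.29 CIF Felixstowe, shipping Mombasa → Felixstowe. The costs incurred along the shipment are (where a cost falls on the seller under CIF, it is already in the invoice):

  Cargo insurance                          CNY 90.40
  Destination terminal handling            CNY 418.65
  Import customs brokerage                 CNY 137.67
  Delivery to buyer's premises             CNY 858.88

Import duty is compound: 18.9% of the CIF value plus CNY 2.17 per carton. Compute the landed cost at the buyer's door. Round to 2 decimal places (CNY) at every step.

CIF: the seller pays costs through ocean freight and marine insurance to the destination port.
Already in the invoice (seller's account under CIF): insurance — exclude.
The CIF price already equals the CIF value: 116841.29
Ad valorem component: 116841.29 × 18.9% = 22083.00
Specific component: 613 × 2.17 = 1330.21
Import duty = 22083.00 + 1330.21 = 23413.21
Buyer bears: destination terminal 418.65 + brokerage 137.67 + delivery 858.88 + duty 23413.21 = 24828.41
Landed cost = invoice 116841.29 + 24828.41 = 141669.70

Total landed cost: CNY 141669.70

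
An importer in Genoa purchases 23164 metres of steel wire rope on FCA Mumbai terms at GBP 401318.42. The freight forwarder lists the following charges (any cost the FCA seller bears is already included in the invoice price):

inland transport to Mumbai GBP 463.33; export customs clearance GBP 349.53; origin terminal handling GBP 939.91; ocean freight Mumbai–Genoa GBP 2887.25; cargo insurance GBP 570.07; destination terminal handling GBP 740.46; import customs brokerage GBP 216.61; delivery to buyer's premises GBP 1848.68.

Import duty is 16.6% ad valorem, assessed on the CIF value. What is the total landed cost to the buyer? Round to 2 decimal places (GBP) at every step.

Total landed cost: GBP 475870.20

FCA: the seller delivers export-cleared goods to the carrier; the buyer bears costs from that point.
Already in the invoice (seller's account under FCA): inland to port, export clearance — exclude.
CIF value = FCA price + origin terminal + freight + insurance = 401318.42 + 939.91 + 2887.25 + 570.07 = 405715.65
Import duty = 405715.65 × 16.6% = 67348.80
Buyer bears: origin terminal 939.91 + freight 2887.25 + insurance 570.07 + destination terminal 740.46 + brokerage 216.61 + delivery 1848.68 + duty 67348.80 = 74551.78
Landed cost = invoice 401318.42 + 74551.78 = 475870.20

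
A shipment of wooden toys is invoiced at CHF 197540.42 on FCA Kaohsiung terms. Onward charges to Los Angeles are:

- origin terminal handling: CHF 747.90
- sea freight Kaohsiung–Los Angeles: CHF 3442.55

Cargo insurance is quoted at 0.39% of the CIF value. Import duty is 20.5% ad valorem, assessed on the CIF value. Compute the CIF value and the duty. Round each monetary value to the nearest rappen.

Let C be the CIF value. C = FCA price + pre-shipment costs + freight + 0.39% × C
C − 0.39% × C = 197540.42 + 747.90 + 3442.55
0.9961 × C = 201730.87
C = 201730.87 / 0.9961 = 202520.70
Insurance premium = 0.39% × 202520.70 = 789.83
Import duty = 202520.70 × 20.5% = 41516.74

CIF value: CHF 202520.70; import duty: CHF 41516.74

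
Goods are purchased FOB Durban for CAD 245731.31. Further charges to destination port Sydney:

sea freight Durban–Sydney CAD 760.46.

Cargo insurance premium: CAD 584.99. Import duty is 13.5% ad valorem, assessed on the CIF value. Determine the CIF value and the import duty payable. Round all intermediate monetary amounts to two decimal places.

CIF = FOB price + freight + insurance
CIF = 245731.31 + 760.46 + 584.99 = 247076.76
Import duty = 247076.76 × 13.5% = 33355.36

CIF value: CAD 247076.76; import duty: CAD 33355.36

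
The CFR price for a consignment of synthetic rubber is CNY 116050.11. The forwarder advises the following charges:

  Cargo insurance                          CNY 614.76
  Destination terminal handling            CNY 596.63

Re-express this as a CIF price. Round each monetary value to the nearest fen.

Not relevant to the conversion: destination terminal — on the buyer under both terms; not part of either seller's price.
From CFR to CIF, the seller additionally bears: insurance.
CIF price = 116050.11 + 614.76 = 116664.87

CIF price: CNY 116664.87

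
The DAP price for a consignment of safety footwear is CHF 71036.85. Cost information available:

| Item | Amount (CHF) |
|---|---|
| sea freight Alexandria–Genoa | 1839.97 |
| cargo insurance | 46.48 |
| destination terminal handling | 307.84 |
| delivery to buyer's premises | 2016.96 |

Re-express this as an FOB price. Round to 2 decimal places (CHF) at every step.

FOB price: CHF 66825.60

From DAP to FOB, the seller no longer bears: freight, insurance, destination terminal, delivery.
FOB price = 71036.85 − 1839.97 − 46.48 − 307.84 − 2016.96 = 66825.60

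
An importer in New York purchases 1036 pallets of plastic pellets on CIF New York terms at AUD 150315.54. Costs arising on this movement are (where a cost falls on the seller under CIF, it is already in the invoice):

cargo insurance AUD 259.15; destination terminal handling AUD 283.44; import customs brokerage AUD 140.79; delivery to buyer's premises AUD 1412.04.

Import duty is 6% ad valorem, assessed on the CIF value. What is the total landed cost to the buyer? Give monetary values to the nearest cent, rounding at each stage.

CIF: the seller pays costs through ocean freight and marine insurance to the destination port.
Already in the invoice (seller's account under CIF): insurance — exclude.
The CIF price already equals the CIF value: 150315.54
Import duty = 150315.54 × 6% = 9018.93
Buyer bears: destination terminal 283.44 + brokerage 140.79 + delivery 1412.04 + duty 9018.93 = 10855.20
Landed cost = invoice 150315.54 + 10855.20 = 161170.74

Total landed cost: AUD 161170.74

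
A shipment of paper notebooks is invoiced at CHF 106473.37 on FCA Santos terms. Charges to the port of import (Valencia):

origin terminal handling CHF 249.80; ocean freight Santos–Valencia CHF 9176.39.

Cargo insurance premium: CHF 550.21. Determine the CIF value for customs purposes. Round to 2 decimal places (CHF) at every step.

CIF = FCA price + pre-shipment costs + freight + insurance
CIF = 106473.37 + 249.80 + 9176.39 + 550.21 = 116449.77

CIF value: CHF 116449.77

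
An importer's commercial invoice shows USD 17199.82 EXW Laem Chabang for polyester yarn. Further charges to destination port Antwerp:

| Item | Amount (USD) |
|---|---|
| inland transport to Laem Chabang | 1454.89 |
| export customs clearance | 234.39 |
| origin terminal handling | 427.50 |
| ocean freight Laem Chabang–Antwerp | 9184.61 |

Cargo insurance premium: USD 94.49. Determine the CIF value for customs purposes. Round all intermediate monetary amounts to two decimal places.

CIF = EXW price + pre-shipment costs + freight + insurance
CIF = 17199.82 + 1454.89 + 234.39 + 427.50 + 9184.61 + 94.49 = 28595.70

CIF value: USD 28595.70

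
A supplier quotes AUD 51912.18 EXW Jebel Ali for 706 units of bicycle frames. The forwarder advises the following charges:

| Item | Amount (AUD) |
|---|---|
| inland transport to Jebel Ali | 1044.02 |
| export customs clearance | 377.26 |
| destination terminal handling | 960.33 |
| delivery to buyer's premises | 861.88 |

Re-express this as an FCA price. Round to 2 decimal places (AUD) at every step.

FCA price: AUD 53333.46

Not relevant to the conversion: delivery, destination terminal — on the buyer under both terms; not part of either seller's price.
From EXW to FCA, the seller additionally bears: inland to port, export clearance.
FCA price = 51912.18 + 1044.02 + 377.26 = 53333.46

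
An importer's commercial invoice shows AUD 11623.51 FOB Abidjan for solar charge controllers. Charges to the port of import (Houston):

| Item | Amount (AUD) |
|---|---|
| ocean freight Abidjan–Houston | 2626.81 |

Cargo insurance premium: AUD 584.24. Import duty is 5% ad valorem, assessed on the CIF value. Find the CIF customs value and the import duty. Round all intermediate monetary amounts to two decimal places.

CIF = FOB price + freight + insurance
CIF = 11623.51 + 2626.81 + 584.24 = 14834.56
Import duty = 14834.56 × 5% = 741.73

CIF value: AUD 14834.56; import duty: AUD 741.73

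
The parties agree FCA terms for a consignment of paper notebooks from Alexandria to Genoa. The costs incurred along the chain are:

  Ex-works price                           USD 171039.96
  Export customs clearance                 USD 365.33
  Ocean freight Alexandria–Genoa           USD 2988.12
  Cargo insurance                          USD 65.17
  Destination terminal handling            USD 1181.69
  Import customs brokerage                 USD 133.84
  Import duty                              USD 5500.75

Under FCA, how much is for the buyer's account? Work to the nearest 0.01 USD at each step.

Buyer's account: USD 9869.57

FCA: the seller delivers export-cleared goods to the carrier; the buyer bears costs from that point.
Seller's account: goods 171039.96 + export clearance 365.33 = 171405.29
Buyer's account: freight 2988.12 + insurance 65.17 + destination terminal 1181.69 + brokerage 133.84 + duty 5500.75 = 9869.57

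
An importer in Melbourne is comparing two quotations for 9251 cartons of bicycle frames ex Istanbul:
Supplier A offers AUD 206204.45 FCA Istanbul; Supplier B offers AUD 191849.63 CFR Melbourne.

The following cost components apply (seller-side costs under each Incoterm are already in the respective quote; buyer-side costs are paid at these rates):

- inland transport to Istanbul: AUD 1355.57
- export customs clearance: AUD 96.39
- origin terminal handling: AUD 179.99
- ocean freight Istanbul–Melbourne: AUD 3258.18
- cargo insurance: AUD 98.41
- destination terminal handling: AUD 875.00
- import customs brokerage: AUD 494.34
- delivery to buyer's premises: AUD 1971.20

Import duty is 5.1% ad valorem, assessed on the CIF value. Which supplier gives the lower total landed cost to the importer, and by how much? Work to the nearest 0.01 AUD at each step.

Supplier B is cheaper by AUD 18700.43

Supplier A (FCA):
CIF value = FCA price + origin terminal + freight + insurance = 206204.45 + 179.99 + 3258.18 + 98.41 = 209741.03
Import duty = 209741.03 × 5.1% = 10696.79
Buyer bears (A): 179.99 + 3258.18 + 98.41 + 875.00 + 494.34 + 1971.20 = 6877.12
Landed cost (A) = invoice 206204.45 + 6877.12 + duty 10696.79 = 223778.36
Supplier B (CFR):
CIF value = CFR price + insurance = 191849.63 + 98.41 = 191948.04
Import duty = 191948.04 × 5.1% = 9789.35
Buyer bears (B): 98.41 + 875.00 + 494.34 + 1971.20 = 3438.95
Landed cost (B) = invoice 191849.63 + 3438.95 + duty 9789.35 = 205077.93
Difference = |223778.36 − 205077.93| = 18700.43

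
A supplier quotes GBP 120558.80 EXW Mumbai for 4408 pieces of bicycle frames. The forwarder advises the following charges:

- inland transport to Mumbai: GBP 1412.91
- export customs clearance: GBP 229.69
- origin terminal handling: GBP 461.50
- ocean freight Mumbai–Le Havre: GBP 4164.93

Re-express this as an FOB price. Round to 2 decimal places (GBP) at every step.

Not relevant to the conversion: freight — on the buyer under both terms; not part of either seller's price.
From EXW to FOB, the seller additionally bears: inland to port, export clearance, origin terminal.
FOB price = 120558.80 + 1412.91 + 229.69 + 461.50 = 122662.90

FOB price: GBP 122662.90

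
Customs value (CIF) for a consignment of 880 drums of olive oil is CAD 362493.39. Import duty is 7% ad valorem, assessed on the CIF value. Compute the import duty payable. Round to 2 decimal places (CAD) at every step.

Import duty: CAD 25374.54

Import duty = 362493.39 × 7% = 25374.54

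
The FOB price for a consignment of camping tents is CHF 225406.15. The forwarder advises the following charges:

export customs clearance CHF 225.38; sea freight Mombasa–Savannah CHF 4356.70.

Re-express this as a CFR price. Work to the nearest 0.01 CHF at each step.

CFR price: CHF 229762.85

Not relevant to the conversion: export clearance — on the seller under both FOB and CFR; already in the FOB price and stays in the CFR price.
From FOB to CFR, the seller additionally bears: freight.
CFR price = 225406.15 + 4356.70 = 229762.85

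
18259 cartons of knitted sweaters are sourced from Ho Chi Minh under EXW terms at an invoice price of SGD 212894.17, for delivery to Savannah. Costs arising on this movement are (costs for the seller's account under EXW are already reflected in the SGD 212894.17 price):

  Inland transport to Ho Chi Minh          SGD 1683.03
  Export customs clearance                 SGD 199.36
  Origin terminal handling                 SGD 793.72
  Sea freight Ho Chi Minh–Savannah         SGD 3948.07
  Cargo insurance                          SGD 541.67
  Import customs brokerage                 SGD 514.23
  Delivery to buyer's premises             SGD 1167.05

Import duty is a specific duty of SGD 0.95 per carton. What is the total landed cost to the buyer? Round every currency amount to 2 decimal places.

EXW: the seller makes goods available at their premises; the buyer bears all onward costs.
CIF value = EXW price + inland to port + export clearance + origin terminal + freight + insurance = 212894.17 + 1683.03 + 199.36 + 793.72 + 3948.07 + 541.67 = 220060.02
Import duty = 18259 × 0.95 = 17346.05
Buyer bears: inland to port 1683.03 + export clearance 199.36 + origin terminal 793.72 + freight 3948.07 + insurance 541.67 + brokerage 514.23 + delivery 1167.05 + duty 17346.05 = 26193.18
Landed cost = invoice 212894.17 + 26193.18 = 239087.35

Total landed cost: SGD 239087.35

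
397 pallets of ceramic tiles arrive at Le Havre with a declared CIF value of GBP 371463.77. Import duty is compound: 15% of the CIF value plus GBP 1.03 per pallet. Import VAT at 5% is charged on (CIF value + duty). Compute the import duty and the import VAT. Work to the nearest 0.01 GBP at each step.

Ad valorem component: 371463.77 × 15% = 55719.57
Specific component: 397 × 1.03 = 408.91
Import duty = 55719.57 + 408.91 = 56128.48
VAT base = CIF + duty = 371463.77 + 56128.48 = 427592.25
Import VAT = 427592.25 × 5% = 21379.61

Import duty: GBP 56128.48; import VAT: GBP 21379.61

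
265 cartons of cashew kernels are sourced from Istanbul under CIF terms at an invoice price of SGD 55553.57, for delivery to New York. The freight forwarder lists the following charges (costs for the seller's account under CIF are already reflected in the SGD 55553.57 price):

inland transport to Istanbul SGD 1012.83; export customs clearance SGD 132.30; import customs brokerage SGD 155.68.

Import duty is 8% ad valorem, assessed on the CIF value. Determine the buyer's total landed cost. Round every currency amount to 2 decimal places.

CIF: the seller pays costs through ocean freight and marine insurance to the destination port.
Already in the invoice (seller's account under CIF): inland to port, export clearance — exclude.
The CIF price already equals the CIF value: 55553.57
Import duty = 55553.57 × 8% = 4444.29
Buyer bears: brokerage 155.68 + duty 4444.29 = 4599.97
Landed cost = invoice 55553.57 + 4599.97 = 60153.54

Total landed cost: SGD 60153.54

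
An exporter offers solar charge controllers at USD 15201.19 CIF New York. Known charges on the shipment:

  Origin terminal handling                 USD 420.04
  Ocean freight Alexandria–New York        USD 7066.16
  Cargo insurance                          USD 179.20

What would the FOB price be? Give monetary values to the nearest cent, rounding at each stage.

FOB price: USD 7955.83

Not relevant to the conversion: origin terminal — on the seller under both CIF and FOB; already in the CIF price and stays in the FOB price.
From CIF to FOB, the seller no longer bears: freight, insurance.
FOB price = 15201.19 − 7066.16 − 179.20 = 7955.83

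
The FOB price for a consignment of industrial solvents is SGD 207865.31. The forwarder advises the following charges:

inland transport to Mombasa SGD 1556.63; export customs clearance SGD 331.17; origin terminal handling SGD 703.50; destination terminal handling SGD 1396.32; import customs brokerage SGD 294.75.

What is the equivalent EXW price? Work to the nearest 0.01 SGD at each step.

Not relevant to the conversion: brokerage, destination terminal — on the buyer under both terms; not part of either seller's price.
From FOB to EXW, the seller no longer bears: inland to port, export clearance, origin terminal.
EXW price = 207865.31 − 1556.63 − 331.17 − 703.50 = 205274.01

EXW price: SGD 205274.01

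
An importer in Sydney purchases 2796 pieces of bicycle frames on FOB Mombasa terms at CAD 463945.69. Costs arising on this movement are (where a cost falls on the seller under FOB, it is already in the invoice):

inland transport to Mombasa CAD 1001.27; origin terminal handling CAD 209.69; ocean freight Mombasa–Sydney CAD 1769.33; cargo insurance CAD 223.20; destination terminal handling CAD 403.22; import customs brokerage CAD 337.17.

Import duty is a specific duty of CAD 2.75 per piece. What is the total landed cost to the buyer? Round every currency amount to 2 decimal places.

Total landed cost: CAD 474367.61

FOB: the seller bears costs until goods are on board at the origin port; the buyer bears freight, insurance and all costs thereafter.
Already in the invoice (seller's account under FOB): inland to port, origin terminal — exclude.
CIF value = FOB price + freight + insurance = 463945.69 + 1769.33 + 223.20 = 465938.22
Import duty = 2796 × 2.75 = 7689.00
Buyer bears: freight 1769.33 + insurance 223.20 + destination terminal 403.22 + brokerage 337.17 + duty 7689.00 = 10421.92
Landed cost = invoice 463945.69 + 10421.92 = 474367.61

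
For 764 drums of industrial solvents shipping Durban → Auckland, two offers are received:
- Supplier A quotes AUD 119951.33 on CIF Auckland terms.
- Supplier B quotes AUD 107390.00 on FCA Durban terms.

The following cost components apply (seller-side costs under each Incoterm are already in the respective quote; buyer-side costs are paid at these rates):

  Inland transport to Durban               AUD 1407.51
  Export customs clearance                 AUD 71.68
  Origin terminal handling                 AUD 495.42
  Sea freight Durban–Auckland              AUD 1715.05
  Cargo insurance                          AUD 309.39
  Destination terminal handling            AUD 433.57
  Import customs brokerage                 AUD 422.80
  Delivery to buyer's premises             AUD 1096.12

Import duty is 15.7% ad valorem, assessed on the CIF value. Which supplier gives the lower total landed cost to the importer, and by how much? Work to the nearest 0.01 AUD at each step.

Supplier A (CIF):
The CIF price already equals the CIF value: 119951.33
Import duty = 119951.33 × 15.7% = 18832.36
Buyer bears (A): 433.57 + 422.80 + 1096.12 = 1952.49
Landed cost (A) = invoice 119951.33 + 1952.49 + duty 18832.36 = 140736.18
Supplier B (FCA):
CIF value = FCA price + origin terminal + freight + insurance = 107390.00 + 495.42 + 1715.05 + 309.39 = 109909.86
Import duty = 109909.86 × 15.7% = 17255.85
Buyer bears (B): 495.42 + 1715.05 + 309.39 + 433.57 + 422.80 + 1096.12 = 4472.35
Landed cost (B) = invoice 107390.00 + 4472.35 + duty 17255.85 = 129118.20
Difference = |140736.18 − 129118.20| = 11617.98

Supplier B is cheaper by AUD 11617.98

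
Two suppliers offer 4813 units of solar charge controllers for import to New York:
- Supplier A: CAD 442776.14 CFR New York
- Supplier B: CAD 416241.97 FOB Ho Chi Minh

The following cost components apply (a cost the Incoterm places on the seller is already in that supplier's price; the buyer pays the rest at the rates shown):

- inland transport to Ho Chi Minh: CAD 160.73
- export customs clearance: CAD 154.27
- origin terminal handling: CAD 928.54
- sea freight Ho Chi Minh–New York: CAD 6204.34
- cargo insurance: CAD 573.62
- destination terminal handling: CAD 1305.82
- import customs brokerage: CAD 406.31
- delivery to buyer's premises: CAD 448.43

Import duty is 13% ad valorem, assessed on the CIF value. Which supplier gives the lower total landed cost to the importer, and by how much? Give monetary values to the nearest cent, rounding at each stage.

Supplier B is cheaper by CAD 22972.71

Supplier A (CFR):
CIF value = CFR price + insurance = 442776.14 + 573.62 = 443349.76
Import duty = 443349.76 × 13% = 57635.47
Buyer bears (A): 573.62 + 1305.82 + 406.31 + 448.43 = 2734.18
Landed cost (A) = invoice 442776.14 + 2734.18 + duty 57635.47 = 503145.79
Supplier B (FOB):
CIF value = FOB price + freight + insurance = 416241.97 + 6204.34 + 573.62 = 423019.93
Import duty = 423019.93 × 13% = 54992.59
Buyer bears (B): 6204.34 + 573.62 + 1305.82 + 406.31 + 448.43 = 8938.52
Landed cost (B) = invoice 416241.97 + 8938.52 + duty 54992.59 = 480173.08
Difference = |503145.79 − 480173.08| = 22972.71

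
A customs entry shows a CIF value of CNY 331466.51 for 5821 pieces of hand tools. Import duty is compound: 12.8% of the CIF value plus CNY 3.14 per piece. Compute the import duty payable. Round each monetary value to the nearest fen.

Import duty: CNY 60705.65

Ad valorem component: 331466.51 × 12.8% = 42427.71
Specific component: 5821 × 3.14 = 18277.94
Import duty = 42427.71 + 18277.94 = 60705.65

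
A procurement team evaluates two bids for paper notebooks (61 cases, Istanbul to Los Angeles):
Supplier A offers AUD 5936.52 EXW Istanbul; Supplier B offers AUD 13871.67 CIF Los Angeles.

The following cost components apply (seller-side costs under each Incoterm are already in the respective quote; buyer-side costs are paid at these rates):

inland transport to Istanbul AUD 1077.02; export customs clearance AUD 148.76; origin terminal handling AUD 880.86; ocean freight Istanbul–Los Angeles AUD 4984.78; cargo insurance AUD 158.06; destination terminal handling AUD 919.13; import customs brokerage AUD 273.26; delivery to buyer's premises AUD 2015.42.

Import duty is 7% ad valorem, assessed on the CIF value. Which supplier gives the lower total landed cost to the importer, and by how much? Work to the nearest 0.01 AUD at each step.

Supplier A is cheaper by AUD 733.67

Supplier A (EXW):
CIF value = EXW price + inland to port + export clearance + origin terminal + freight + insurance = 5936.52 + 1077.02 + 148.76 + 880.86 + 4984.78 + 158.06 = 13186.00
Import duty = 13186.00 × 7% = 923.02
Buyer bears (A): 1077.02 + 148.76 + 880.86 + 4984.78 + 158.06 + 919.13 + 273.26 + 2015.42 = 10457.29
Landed cost (A) = invoice 5936.52 + 10457.29 + duty 923.02 = 17316.83
Supplier B (CIF):
The CIF price already equals the CIF value: 13871.67
Import duty = 13871.67 × 7% = 971.02
Buyer bears (B): 919.13 + 273.26 + 2015.42 = 3207.81
Landed cost (B) = invoice 13871.67 + 3207.81 + duty 971.02 = 18050.50
Difference = |17316.83 − 18050.50| = 733.67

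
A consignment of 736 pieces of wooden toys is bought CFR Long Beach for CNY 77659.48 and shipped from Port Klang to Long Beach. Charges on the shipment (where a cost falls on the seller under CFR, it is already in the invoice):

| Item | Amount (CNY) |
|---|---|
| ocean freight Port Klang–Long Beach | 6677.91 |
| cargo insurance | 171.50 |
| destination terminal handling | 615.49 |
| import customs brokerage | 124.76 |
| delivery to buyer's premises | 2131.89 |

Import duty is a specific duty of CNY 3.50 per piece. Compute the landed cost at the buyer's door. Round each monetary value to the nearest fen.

Total landed cost: CNY 83279.12

CFR: the seller pays costs through ocean freight to the destination port, but not insurance.
Already in the invoice (seller's account under CFR): freight — exclude.
CIF value = CFR price + insurance = 77659.48 + 171.50 = 77830.98
Import duty = 736 × 3.50 = 2576.00
Buyer bears: insurance 171.50 + destination terminal 615.49 + brokerage 124.76 + delivery 2131.89 + duty 2576.00 = 5619.64
Landed cost = invoice 77659.48 + 5619.64 = 83279.12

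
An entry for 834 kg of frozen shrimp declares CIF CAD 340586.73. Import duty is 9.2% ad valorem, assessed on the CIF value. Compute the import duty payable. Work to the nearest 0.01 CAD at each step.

Import duty = 340586.73 × 9.2% = 31333.98

Import duty: CAD 31333.98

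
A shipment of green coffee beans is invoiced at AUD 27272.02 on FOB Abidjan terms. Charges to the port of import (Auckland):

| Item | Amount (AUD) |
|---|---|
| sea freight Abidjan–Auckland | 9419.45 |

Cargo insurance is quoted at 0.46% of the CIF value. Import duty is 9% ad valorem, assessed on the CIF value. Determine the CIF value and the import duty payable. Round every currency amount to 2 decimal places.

CIF value: AUD 36861.03; import duty: AUD 3317.49

Let C be the CIF value. C = FOB price + freight + 0.46% × C
C − 0.46% × C = 27272.02 + 9419.45
0.9954 × C = 36691.47
C = 36691.47 / 0.9954 = 36861.03
Insurance premium = 0.46% × 36861.03 = 169.56
Import duty = 36861.03 × 9% = 3317.49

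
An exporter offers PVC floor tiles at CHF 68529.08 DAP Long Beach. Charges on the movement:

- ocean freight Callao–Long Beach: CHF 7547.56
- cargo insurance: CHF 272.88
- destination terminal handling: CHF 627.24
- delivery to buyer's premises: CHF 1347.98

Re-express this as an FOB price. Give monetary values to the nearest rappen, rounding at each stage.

From DAP to FOB, the seller no longer bears: freight, insurance, destination terminal, delivery.
FOB price = 68529.08 − 7547.56 − 272.88 − 627.24 − 1347.98 = 58733.42

FOB price: CHF 58733.42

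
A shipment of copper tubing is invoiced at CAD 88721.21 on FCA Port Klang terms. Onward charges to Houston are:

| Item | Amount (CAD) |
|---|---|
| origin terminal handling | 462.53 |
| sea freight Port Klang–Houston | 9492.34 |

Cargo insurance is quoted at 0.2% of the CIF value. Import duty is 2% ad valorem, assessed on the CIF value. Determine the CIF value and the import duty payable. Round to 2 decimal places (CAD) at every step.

CIF value: CAD 98873.83; import duty: CAD 1977.48

Let C be the CIF value. C = FCA price + pre-shipment costs + freight + 0.2% × C
C − 0.2% × C = 88721.21 + 462.53 + 9492.34
0.998 × C = 98676.08
C = 98676.08 / 0.998 = 98873.83
Insurance premium = 0.2% × 98873.83 = 197.75
Import duty = 98873.83 × 2% = 1977.48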